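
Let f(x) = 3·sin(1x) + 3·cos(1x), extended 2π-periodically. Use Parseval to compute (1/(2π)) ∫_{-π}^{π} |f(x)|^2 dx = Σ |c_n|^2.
Σ |c_n|^2 = 9

Expand |f|^2 and use orthogonality of {sin(nx), cos(mx)} on [-π, π]:
  ∫_{-π}^{π} sin(nx)^2 dx = π, ∫ cos(mx)^2 dx = π, and cross terms integrate to 0.
So ∫_{-π}^{π} f(x)^2 dx = 3^2 · π + 3^2 · π = (9 + 9)π.
Divide by 2π: (9 + 9)/2 = 9.
By Parseval, this equals Σ |c_n|^2.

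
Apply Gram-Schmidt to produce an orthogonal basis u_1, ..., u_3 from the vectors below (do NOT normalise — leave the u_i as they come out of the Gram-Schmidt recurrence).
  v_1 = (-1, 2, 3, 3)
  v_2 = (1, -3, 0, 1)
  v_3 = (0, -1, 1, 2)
Orthogonal basis:
  u_1 = (-1, 2, 3, 3)
  u_2 = (19/23, -61/23, 12/23, 35/23)
  u_3 = (-46/237, -2/237, -18/79, 40/237)

Apply the Gram-Schmidt recurrence
  u_1 = v_1
  u_i = v_i − Σ_{j<i} ((v_i · u_j) / (u_j · u_j)) · u_j.

Step by step this gives:
  u_1 = (-1, 2, 3, 3)
  u_2 = (19/23, -61/23, 12/23, 35/23)
  u_3 = (-46/237, -2/237, -18/79, 40/237)

Orthogonality check:
  u_2 · u_1 = 0 (should be 0)
  u_3 · u_1 = 0 (should be 0)
  u_3 · u_2 = 0 (should be 0)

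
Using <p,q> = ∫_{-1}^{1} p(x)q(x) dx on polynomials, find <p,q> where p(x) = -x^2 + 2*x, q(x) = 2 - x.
<p,q> = -8/3

Expand the product: p(x)·q(x) = x^3 - 4*x^2 + 4*x.
∫_{-1}^{1} of each monomial x^k gives [2/(k+1) if k even, 0 if k odd]. Integrating term-by-term (or equivalently evaluating the antiderivative F(x) = x^4/4 - 4*x^3/3 + 2*x^2 at the endpoints):
  F(1) − F(−1) = 11/12 − (43/12) = -8/3.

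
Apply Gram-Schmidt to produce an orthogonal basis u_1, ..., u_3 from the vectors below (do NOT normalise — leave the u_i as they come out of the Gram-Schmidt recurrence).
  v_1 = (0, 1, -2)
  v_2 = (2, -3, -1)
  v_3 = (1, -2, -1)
Orthogonal basis:
  u_1 = (0, 1, -2)
  u_2 = (2, -14/5, -7/5)
  u_3 = (-7/23, -4/23, -2/23)

Apply the Gram-Schmidt recurrence
  u_1 = v_1
  u_i = v_i − Σ_{j<i} ((v_i · u_j) / (u_j · u_j)) · u_j.

Step by step this gives:
  u_1 = (0, 1, -2)
  u_2 = (2, -14/5, -7/5)
  u_3 = (-7/23, -4/23, -2/23)

Orthogonality check:
  u_2 · u_1 = 0 (should be 0)
  u_3 · u_1 = 0 (should be 0)
  u_3 · u_2 = 0 (should be 0)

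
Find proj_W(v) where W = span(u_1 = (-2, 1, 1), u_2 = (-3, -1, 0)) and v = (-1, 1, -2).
proj_W(v) = (-3/5, -1/5, 0)

Set up U = [u_1 | ... | u_2] ∈ R^(3×2). The projector onto W = col(U) is P = U (U^T U)^(-1) U^T.
Compute U^T U =
  [6, 5]
  [5, 10],
and U^T v = (1, 2).
Solve U^T U · c = U^T v for the coefficients: c = (0, 1/5). The projection is proj_W(v) = U c.
Check: (v - proj_W(v)) · u_1 = 0  (should be 0).
Check: (v - proj_W(v)) · u_2 = 0  (should be 0).
Result: proj_W(v) = (-3/5, -1/5, 0).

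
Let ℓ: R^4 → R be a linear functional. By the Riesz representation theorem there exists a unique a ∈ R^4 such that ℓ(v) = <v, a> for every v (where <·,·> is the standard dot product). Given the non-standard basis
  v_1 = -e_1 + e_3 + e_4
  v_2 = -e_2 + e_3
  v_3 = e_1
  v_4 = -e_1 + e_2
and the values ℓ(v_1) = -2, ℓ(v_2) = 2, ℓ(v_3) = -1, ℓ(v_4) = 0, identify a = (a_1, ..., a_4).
a = (-1, -1, 1, -4)

Write a = (a_1, ..., a_4) in the standard basis. For each basis vector v_i, ℓ(v_i) = <v_i, a> is a linear equation in the a_j's. Collect the n equations into a matrix system V a = ℓ, where row i of V is v_i (expressed in the standard basis). Since V is invertible (lower-triangular with 1s on the diagonal, up to permutation), solve by back-substitution:
  V =
[[-1, 0, 1, 1],
 [0, -1, 1, 0],
 [1, 0, 0, 0],
 [-1, 1, 0, 0]]
  V a = (-2, 2, -1, 0)
Solving gives a = (-1, -1, 1, -4).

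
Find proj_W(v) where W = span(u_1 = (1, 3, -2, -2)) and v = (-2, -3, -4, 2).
proj_W(v) = (-7/18, -7/6, 7/9, 7/9)

Set up U = [u_1 | ... | u_1] ∈ R^(4×1). The projector onto W = col(U) is P = U (U^T U)^(-1) U^T.
Compute U^T U =
  [18],
and U^T v = (-7).
Solve U^T U · c = U^T v for the coefficients: c = (-7/18). The projection is proj_W(v) = U c.
Check: (v - proj_W(v)) · u_1 = 0  (should be 0).
Result: proj_W(v) = (-7/18, -7/6, 7/9, 7/9).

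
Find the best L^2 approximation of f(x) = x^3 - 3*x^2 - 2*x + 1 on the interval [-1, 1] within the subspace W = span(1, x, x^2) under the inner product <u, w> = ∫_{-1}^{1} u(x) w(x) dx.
g(x) = -3*x^2 - 7*x/5 + 1

The best approximation g ∈ W is the orthogonal projection of f onto W. Writing g = a_0 + a_1 x + a_2 x^2, the coefficients solve the normal equations G · a = b where
  G_{ij} = <φ_i, φ_j> and b_i = <f, φ_i>, with φ_0 = 1, φ_1 = x, φ_2 = x^2.
G =
  [2, 0, 2/3]
  [0, 2/3, 0]
  [2/3, 0, 2/5],
b = (0, -14/15, -8/15).
Solving gives a_0 = 1, a_1 = -7/5, a_2 = -3, so
  g(x) = -3*x^2 - 7*x/5 + 1.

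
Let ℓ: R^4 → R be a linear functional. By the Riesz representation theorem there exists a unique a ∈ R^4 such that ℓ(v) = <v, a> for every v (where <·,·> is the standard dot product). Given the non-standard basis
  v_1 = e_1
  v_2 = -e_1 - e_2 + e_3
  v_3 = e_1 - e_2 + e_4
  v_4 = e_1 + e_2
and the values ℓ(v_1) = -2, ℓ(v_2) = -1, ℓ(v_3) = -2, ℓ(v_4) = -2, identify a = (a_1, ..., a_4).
a = (-2, 0, -3, 0)

Write a = (a_1, ..., a_4) in the standard basis. For each basis vector v_i, ℓ(v_i) = <v_i, a> is a linear equation in the a_j's. Collect the n equations into a matrix system V a = ℓ, where row i of V is v_i (expressed in the standard basis). Since V is invertible (lower-triangular with 1s on the diagonal, up to permutation), solve by back-substitution:
  V =
[[1, 0, 0, 0],
 [-1, -1, 1, 0],
 [1, -1, 0, 1],
 [1, 1, 0, 0]]
  V a = (-2, -1, -2, -2)
Solving gives a = (-2, 0, -3, 0).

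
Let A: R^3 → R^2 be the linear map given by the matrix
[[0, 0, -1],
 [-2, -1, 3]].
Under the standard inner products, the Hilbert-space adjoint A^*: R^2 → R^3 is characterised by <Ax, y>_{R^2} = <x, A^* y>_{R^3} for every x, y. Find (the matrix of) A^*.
A^* = A^T =
[[0, -2],
 [0, -1],
 [-1, 3]]

For real matrices with standard dot products, the defining identity <Ax, y> = <x, A^* y> gives (Ax)^T y = x^T (A^*) y, i.e. x^T A^T y = x^T (A^*) y. Since this holds for all x, y, we must have A^* = A^T. Therefore
A^* =
[[0, -2],
 [0, -1],
 [-1, 3]].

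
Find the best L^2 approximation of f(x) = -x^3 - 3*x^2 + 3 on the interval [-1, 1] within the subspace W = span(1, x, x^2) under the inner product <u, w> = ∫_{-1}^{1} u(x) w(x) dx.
g(x) = -3*x^2 - 3*x/5 + 3

The best approximation g ∈ W is the orthogonal projection of f onto W. Writing g = a_0 + a_1 x + a_2 x^2, the coefficients solve the normal equations G · a = b where
  G_{ij} = <φ_i, φ_j> and b_i = <f, φ_i>, with φ_0 = 1, φ_1 = x, φ_2 = x^2.
G =
  [2, 0, 2/3]
  [0, 2/3, 0]
  [2/3, 0, 2/5],
b = (4, -2/5, 4/5).
Solving gives a_0 = 3, a_1 = -3/5, a_2 = -3, so
  g(x) = -3*x^2 - 3*x/5 + 3.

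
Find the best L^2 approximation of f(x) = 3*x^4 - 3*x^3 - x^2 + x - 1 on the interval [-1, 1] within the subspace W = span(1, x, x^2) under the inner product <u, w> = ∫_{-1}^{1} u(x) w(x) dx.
g(x) = 11*x^2/7 - 4*x/5 - 44/35

The best approximation g ∈ W is the orthogonal projection of f onto W. Writing g = a_0 + a_1 x + a_2 x^2, the coefficients solve the normal equations G · a = b where
  G_{ij} = <φ_i, φ_j> and b_i = <f, φ_i>, with φ_0 = 1, φ_1 = x, φ_2 = x^2.
G =
  [2, 0, 2/3]
  [0, 2/3, 0]
  [2/3, 0, 2/5],
b = (-22/15, -8/15, -22/105).
Solving gives a_0 = -44/35, a_1 = -4/5, a_2 = 11/7, so
  g(x) = 11*x^2/7 - 4*x/5 - 44/35.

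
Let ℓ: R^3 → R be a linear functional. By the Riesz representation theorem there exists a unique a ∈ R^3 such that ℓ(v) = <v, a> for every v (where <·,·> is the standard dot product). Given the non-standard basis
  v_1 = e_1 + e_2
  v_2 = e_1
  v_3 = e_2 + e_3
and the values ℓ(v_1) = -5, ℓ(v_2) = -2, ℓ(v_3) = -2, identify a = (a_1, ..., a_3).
a = (-2, -3, 1)

Write a = (a_1, ..., a_3) in the standard basis. For each basis vector v_i, ℓ(v_i) = <v_i, a> is a linear equation in the a_j's. Collect the n equations into a matrix system V a = ℓ, where row i of V is v_i (expressed in the standard basis). Since V is invertible (lower-triangular with 1s on the diagonal, up to permutation), solve by back-substitution:
  V =
[[1, 1, 0],
 [1, 0, 0],
 [0, 1, 1]]
  V a = (-5, -2, -2)
Solving gives a = (-2, -3, 1).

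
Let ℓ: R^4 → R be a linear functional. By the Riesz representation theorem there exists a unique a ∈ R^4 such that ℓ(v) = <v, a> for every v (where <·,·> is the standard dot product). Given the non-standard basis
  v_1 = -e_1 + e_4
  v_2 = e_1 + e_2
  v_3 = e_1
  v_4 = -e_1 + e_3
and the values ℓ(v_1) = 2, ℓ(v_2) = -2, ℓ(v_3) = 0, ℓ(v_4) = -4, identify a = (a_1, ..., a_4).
a = (0, -2, -4, 2)

Write a = (a_1, ..., a_4) in the standard basis. For each basis vector v_i, ℓ(v_i) = <v_i, a> is a linear equation in the a_j's. Collect the n equations into a matrix system V a = ℓ, where row i of V is v_i (expressed in the standard basis). Since V is invertible (lower-triangular with 1s on the diagonal, up to permutation), solve by back-substitution:
  V =
[[-1, 0, 0, 1],
 [1, 1, 0, 0],
 [1, 0, 0, 0],
 [-1, 0, 1, 0]]
  V a = (2, -2, 0, -4)
Solving gives a = (0, -2, -4, 2).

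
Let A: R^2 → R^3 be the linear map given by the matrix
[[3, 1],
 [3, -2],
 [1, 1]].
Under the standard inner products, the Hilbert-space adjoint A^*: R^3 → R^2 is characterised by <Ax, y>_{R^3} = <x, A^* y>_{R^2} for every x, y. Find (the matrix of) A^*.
A^* = A^T =
[[3, 3, 1],
 [1, -2, 1]]

For real matrices with standard dot products, the defining identity <Ax, y> = <x, A^* y> gives (Ax)^T y = x^T (A^*) y, i.e. x^T A^T y = x^T (A^*) y. Since this holds for all x, y, we must have A^* = A^T. Therefore
A^* =
[[3, 3, 1],
 [1, -2, 1]].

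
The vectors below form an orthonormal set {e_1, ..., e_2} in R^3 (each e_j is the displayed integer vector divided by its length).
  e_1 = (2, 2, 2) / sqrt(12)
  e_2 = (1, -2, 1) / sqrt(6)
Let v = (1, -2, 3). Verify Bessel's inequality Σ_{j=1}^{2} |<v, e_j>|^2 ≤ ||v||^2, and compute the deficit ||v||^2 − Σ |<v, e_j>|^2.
Σ |<v, e_j>|^2 = 12; ||v||^2 = 14; deficit = 2

Write each e_j = u_j / sqrt(<u_j, u_j>) where u_j is the displayed integer vector. Then <v, e_j> = <v, u_j> / sqrt(<u_j, u_j>), so |<v, e_j>|^2 = <v, u_j>^2 / <u_j, u_j>.
Coefficients: <v, e_1> = 4/sqrt(12), <v, e_2> = 8/sqrt(6).
Square and sum: Σ |<v, e_j>|^2 = 12.
Compute ||v||^2 = v·v = 14.
Deficit = 14 − 12 = 2 ≥ 0, confirming Bessel's inequality. (The deficit equals ||v − Σ <v,e_j> e_j||^2, the squared distance from v to span{e_j}.)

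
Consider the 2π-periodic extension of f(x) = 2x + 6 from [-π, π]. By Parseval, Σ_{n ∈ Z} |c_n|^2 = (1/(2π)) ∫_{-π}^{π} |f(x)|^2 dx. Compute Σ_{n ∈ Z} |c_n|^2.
Σ |c_n|^2 = 4π^2/3 + 36

Expand and integrate term by term over [-π, π]:
  ∫ (2x)^2 dx = 4·(2π^3/3); ∫ 2·2·(6)·x dx = 0 (odd integrand); ∫ 6^2 dx = 36·2π.
So (1/(2π)) ∫_{-π}^{π} (2x + 6)^2 dx = 4π^2/3 + 36 = 4π^2/3 + 36.
Parseval ⇒ Σ |c_n|^2 = 4π^2/3 + 36.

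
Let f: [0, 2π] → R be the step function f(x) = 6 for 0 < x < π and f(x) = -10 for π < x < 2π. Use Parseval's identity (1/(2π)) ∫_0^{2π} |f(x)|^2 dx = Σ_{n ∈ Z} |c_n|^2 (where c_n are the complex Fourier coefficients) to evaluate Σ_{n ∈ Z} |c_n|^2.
Σ |c_n|^2 = 68

Parseval equates the L^2 energy of f (normalised by 1/(2π)) with the ℓ^2 sum of its Fourier coefficients: (1/(2π)) ∫_0^{2π} |f|^2 = Σ |c_n|^2.
Compute the left side: (1/(2π)) [∫_0^π 6^2 dx + ∫_π^{2π} (-10)^2 dx] = (1/(2π)) · (36π + 100π) = (36 + 100)/2 = 68.
So Σ_{n ∈ Z} |c_n|^2 = 68.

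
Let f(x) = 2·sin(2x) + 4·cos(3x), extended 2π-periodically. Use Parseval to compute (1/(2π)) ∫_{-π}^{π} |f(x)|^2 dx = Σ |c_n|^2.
Σ |c_n|^2 = 10

Expand |f|^2 and use orthogonality of {sin(nx), cos(mx)} on [-π, π]:
  ∫_{-π}^{π} sin(nx)^2 dx = π, ∫ cos(mx)^2 dx = π, and cross terms integrate to 0.
So ∫_{-π}^{π} f(x)^2 dx = 2^2 · π + 4^2 · π = (4 + 16)π.
Divide by 2π: (4 + 16)/2 = 10.
By Parseval, this equals Σ |c_n|^2.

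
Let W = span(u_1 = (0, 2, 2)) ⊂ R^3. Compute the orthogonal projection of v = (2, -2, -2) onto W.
proj_W(v) = (0, -2, -2)

Set up U = [u_1 | ... | u_1] ∈ R^(3×1). The projector onto W = col(U) is P = U (U^T U)^(-1) U^T.
Compute U^T U =
  [8],
and U^T v = (-8).
Solve U^T U · c = U^T v for the coefficients: c = (-1). The projection is proj_W(v) = U c.
Check: (v - proj_W(v)) · u_1 = 0  (should be 0).
Result: proj_W(v) = (0, -2, -2).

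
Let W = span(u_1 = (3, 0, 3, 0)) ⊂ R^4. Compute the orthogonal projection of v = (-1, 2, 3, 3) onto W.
proj_W(v) = (1, 0, 1, 0)

Set up U = [u_1 | ... | u_1] ∈ R^(4×1). The projector onto W = col(U) is P = U (U^T U)^(-1) U^T.
Compute U^T U =
  [18],
and U^T v = (6).
Solve U^T U · c = U^T v for the coefficients: c = (1/3). The projection is proj_W(v) = U c.
Check: (v - proj_W(v)) · u_1 = 0  (should be 0).
Result: proj_W(v) = (1, 0, 1, 0).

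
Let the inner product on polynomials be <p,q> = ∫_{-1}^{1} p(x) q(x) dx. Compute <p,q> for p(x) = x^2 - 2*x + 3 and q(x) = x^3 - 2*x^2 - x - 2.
<p,q> = -88/5

Expand the product: p(x)·q(x) = x^5 - 4*x^4 + 6*x^3 - 6*x^2 + x - 6.
∫_{-1}^{1} of each monomial x^k gives [2/(k+1) if k even, 0 if k odd]. Integrating term-by-term (or equivalently evaluating the antiderivative F(x) = x^6/6 - 4*x^5/5 + 3*x^4/2 - 2*x^3 + x^2/2 - 6*x at the endpoints):
  F(1) − F(−1) = -199/30 − (329/30) = -88/5.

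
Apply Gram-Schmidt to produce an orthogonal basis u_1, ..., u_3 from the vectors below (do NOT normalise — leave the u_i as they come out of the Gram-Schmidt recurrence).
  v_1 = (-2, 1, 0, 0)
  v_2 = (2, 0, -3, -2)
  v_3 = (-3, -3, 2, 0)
Orthogonal basis:
  u_1 = (-2, 1, 0, 0)
  u_2 = (2/5, 4/5, -3, -2)
  u_3 = (-35/23, -70/23, -2/23, -32/23)

Apply the Gram-Schmidt recurrence
  u_1 = v_1
  u_i = v_i − Σ_{j<i} ((v_i · u_j) / (u_j · u_j)) · u_j.

Step by step this gives:
  u_1 = (-2, 1, 0, 0)
  u_2 = (2/5, 4/5, -3, -2)
  u_3 = (-35/23, -70/23, -2/23, -32/23)

Orthogonality check:
  u_2 · u_1 = 0 (should be 0)
  u_3 · u_1 = 0 (should be 0)
  u_3 · u_2 = 0 (should be 0)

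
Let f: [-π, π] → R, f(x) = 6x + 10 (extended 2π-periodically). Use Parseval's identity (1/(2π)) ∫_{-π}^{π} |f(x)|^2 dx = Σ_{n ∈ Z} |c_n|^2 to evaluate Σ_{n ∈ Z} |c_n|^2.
Σ |c_n|^2 = 12π^2 + 100

Expand and integrate term by term over [-π, π]:
  ∫ (6x)^2 dx = 36·(2π^3/3); ∫ 2·6·(10)·x dx = 0 (odd integrand); ∫ 10^2 dx = 100·2π.
So (1/(2π)) ∫_{-π}^{π} (6x + 10)^2 dx = 36π^2/3 + 100 = 12π^2 + 100.
Parseval ⇒ Σ |c_n|^2 = 12π^2 + 100.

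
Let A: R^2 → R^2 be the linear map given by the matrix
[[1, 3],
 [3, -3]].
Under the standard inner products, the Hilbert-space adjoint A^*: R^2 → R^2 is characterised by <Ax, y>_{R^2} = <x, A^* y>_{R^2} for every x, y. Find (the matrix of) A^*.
A^* = A^T =
[[1, 3],
 [3, -3]]

For real matrices with standard dot products, the defining identity <Ax, y> = <x, A^* y> gives (Ax)^T y = x^T (A^*) y, i.e. x^T A^T y = x^T (A^*) y. Since this holds for all x, y, we must have A^* = A^T. Therefore
A^* =
[[1, 3],
 [3, -3]].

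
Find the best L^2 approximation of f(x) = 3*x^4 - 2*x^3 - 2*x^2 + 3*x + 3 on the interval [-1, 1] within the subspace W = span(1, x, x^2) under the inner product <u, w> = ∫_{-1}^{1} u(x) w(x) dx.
g(x) = 4*x^2/7 + 9*x/5 + 96/35

The best approximation g ∈ W is the orthogonal projection of f onto W. Writing g = a_0 + a_1 x + a_2 x^2, the coefficients solve the normal equations G · a = b where
  G_{ij} = <φ_i, φ_j> and b_i = <f, φ_i>, with φ_0 = 1, φ_1 = x, φ_2 = x^2.
G =
  [2, 0, 2/3]
  [0, 2/3, 0]
  [2/3, 0, 2/5],
b = (88/15, 6/5, 72/35).
Solving gives a_0 = 96/35, a_1 = 9/5, a_2 = 4/7, so
  g(x) = 4*x^2/7 + 9*x/5 + 96/35.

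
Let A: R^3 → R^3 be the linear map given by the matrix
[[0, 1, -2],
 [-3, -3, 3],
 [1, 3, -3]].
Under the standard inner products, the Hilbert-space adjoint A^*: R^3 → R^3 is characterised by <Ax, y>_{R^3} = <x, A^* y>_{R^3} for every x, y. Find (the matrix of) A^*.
A^* = A^T =
[[0, -3, 1],
 [1, -3, 3],
 [-2, 3, -3]]

For real matrices with standard dot products, the defining identity <Ax, y> = <x, A^* y> gives (Ax)^T y = x^T (A^*) y, i.e. x^T A^T y = x^T (A^*) y. Since this holds for all x, y, we must have A^* = A^T. Therefore
A^* =
[[0, -3, 1],
 [1, -3, 3],
 [-2, 3, -3]].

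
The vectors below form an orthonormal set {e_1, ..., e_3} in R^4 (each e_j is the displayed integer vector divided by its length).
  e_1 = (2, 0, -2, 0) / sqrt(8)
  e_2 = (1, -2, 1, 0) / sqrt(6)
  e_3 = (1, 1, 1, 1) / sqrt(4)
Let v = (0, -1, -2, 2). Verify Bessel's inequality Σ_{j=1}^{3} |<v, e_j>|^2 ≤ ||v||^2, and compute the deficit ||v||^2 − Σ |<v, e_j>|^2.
Σ |<v, e_j>|^2 = 9/4; ||v||^2 = 9; deficit = 27/4

Write each e_j = u_j / sqrt(<u_j, u_j>) where u_j is the displayed integer vector. Then <v, e_j> = <v, u_j> / sqrt(<u_j, u_j>), so |<v, e_j>|^2 = <v, u_j>^2 / <u_j, u_j>.
Coefficients: <v, e_1> = 4/sqrt(8), <v, e_2> = 0/sqrt(6), <v, e_3> = -1/sqrt(4).
Square and sum: Σ |<v, e_j>|^2 = 9/4.
Compute ||v||^2 = v·v = 9.
Deficit = 9 − 9/4 = 27/4 ≥ 0, confirming Bessel's inequality. (The deficit equals ||v − Σ <v,e_j> e_j||^2, the squared distance from v to span{e_j}.)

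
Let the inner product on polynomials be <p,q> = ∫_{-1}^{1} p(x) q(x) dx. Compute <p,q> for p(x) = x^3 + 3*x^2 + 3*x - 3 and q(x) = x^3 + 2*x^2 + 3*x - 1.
<p,q> = 388/35

Expand the product: p(x)·q(x) = x^6 + 5*x^5 + 12*x^4 + 11*x^3 - 12*x + 3.
∫_{-1}^{1} of each monomial x^k gives [2/(k+1) if k even, 0 if k odd]. Integrating term-by-term (or equivalently evaluating the antiderivative F(x) = x^7/7 + 5*x^6/6 + 12*x^5/5 + 11*x^4/4 - 6*x^2 + 3*x at the endpoints):
  F(1) − F(−1) = 1313/420 − (-3343/420) = 388/35.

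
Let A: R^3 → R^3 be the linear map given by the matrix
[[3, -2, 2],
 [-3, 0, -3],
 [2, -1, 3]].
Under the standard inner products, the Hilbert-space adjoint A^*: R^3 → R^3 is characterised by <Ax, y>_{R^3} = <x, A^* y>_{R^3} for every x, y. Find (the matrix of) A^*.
A^* = A^T =
[[3, -3, 2],
 [-2, 0, -1],
 [2, -3, 3]]

For real matrices with standard dot products, the defining identity <Ax, y> = <x, A^* y> gives (Ax)^T y = x^T (A^*) y, i.e. x^T A^T y = x^T (A^*) y. Since this holds for all x, y, we must have A^* = A^T. Therefore
A^* =
[[3, -3, 2],
 [-2, 0, -1],
 [2, -3, 3]].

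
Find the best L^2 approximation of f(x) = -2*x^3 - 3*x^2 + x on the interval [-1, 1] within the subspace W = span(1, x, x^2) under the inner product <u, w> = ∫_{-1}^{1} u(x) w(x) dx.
g(x) = -3*x^2 - x/5

The best approximation g ∈ W is the orthogonal projection of f onto W. Writing g = a_0 + a_1 x + a_2 x^2, the coefficients solve the normal equations G · a = b where
  G_{ij} = <φ_i, φ_j> and b_i = <f, φ_i>, with φ_0 = 1, φ_1 = x, φ_2 = x^2.
G =
  [2, 0, 2/3]
  [0, 2/3, 0]
  [2/3, 0, 2/5],
b = (-2, -2/15, -6/5).
Solving gives a_0 = 0, a_1 = -1/5, a_2 = -3, so
  g(x) = -3*x^2 - x/5.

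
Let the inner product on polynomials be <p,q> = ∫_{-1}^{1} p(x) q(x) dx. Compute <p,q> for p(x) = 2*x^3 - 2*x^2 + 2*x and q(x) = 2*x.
<p,q> = 64/15

Expand the product: p(x)·q(x) = 4*x^4 - 4*x^3 + 4*x^2.
∫_{-1}^{1} of each monomial x^k gives [2/(k+1) if k even, 0 if k odd]. Integrating term-by-term (or equivalently evaluating the antiderivative F(x) = 4*x^5/5 - x^4 + 4*x^3/3 at the endpoints):
  F(1) − F(−1) = 17/15 − (-47/15) = 64/15.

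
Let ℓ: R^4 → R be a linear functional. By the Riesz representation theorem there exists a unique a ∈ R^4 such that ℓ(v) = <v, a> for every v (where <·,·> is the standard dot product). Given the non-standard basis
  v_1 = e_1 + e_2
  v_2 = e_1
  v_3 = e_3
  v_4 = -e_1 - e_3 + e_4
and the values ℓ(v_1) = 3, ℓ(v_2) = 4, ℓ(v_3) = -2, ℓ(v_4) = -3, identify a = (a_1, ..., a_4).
a = (4, -1, -2, -1)

Write a = (a_1, ..., a_4) in the standard basis. For each basis vector v_i, ℓ(v_i) = <v_i, a> is a linear equation in the a_j's. Collect the n equations into a matrix system V a = ℓ, where row i of V is v_i (expressed in the standard basis). Since V is invertible (lower-triangular with 1s on the diagonal, up to permutation), solve by back-substitution:
  V =
[[1, 1, 0, 0],
 [1, 0, 0, 0],
 [0, 0, 1, 0],
 [-1, 0, -1, 1]]
  V a = (3, 4, -2, -3)
Solving gives a = (4, -1, -2, -1).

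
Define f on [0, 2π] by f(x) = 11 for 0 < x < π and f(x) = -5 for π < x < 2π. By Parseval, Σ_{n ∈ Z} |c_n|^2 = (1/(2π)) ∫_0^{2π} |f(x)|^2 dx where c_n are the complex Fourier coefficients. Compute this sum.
Σ |c_n|^2 = 73

Parseval equates the L^2 energy of f (normalised by 1/(2π)) with the ℓ^2 sum of its Fourier coefficients: (1/(2π)) ∫_0^{2π} |f|^2 = Σ |c_n|^2.
Compute the left side: (1/(2π)) [∫_0^π 11^2 dx + ∫_π^{2π} (-5)^2 dx] = (1/(2π)) · (121π + 25π) = (121 + 25)/2 = 73.
So Σ_{n ∈ Z} |c_n|^2 = 73.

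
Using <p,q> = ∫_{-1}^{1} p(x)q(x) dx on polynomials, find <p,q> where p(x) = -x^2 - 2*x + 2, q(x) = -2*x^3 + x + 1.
<p,q> = 18/5

Expand the product: p(x)·q(x) = 2*x^5 + 4*x^4 - 5*x^3 - 3*x^2 + 2.
∫_{-1}^{1} of each monomial x^k gives [2/(k+1) if k even, 0 if k odd]. Integrating term-by-term (or equivalently evaluating the antiderivative F(x) = x^6/3 + 4*x^5/5 - 5*x^4/4 - x^3 + 2*x at the endpoints):
  F(1) − F(−1) = 53/60 − (-163/60) = 18/5.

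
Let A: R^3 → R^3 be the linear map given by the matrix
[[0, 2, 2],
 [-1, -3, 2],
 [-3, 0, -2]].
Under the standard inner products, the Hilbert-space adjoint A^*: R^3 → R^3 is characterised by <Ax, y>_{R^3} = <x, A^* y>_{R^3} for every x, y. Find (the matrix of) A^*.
A^* = A^T =
[[0, -1, -3],
 [2, -3, 0],
 [2, 2, -2]]

For real matrices with standard dot products, the defining identity <Ax, y> = <x, A^* y> gives (Ax)^T y = x^T (A^*) y, i.e. x^T A^T y = x^T (A^*) y. Since this holds for all x, y, we must have A^* = A^T. Therefore
A^* =
[[0, -1, -3],
 [2, -3, 0],
 [2, 2, -2]].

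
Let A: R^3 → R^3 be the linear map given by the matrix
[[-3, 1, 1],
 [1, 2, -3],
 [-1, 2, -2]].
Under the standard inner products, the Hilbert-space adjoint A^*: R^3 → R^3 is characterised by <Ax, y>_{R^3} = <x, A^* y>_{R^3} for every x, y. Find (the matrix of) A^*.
A^* = A^T =
[[-3, 1, -1],
 [1, 2, 2],
 [1, -3, -2]]

For real matrices with standard dot products, the defining identity <Ax, y> = <x, A^* y> gives (Ax)^T y = x^T (A^*) y, i.e. x^T A^T y = x^T (A^*) y. Since this holds for all x, y, we must have A^* = A^T. Therefore
A^* =
[[-3, 1, -1],
 [1, 2, 2],
 [1, -3, -2]].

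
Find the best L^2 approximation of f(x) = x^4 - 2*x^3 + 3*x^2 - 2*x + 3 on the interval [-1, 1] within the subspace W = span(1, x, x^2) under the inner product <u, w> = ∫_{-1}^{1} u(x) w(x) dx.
g(x) = 27*x^2/7 - 16*x/5 + 102/35

The best approximation g ∈ W is the orthogonal projection of f onto W. Writing g = a_0 + a_1 x + a_2 x^2, the coefficients solve the normal equations G · a = b where
  G_{ij} = <φ_i, φ_j> and b_i = <f, φ_i>, with φ_0 = 1, φ_1 = x, φ_2 = x^2.
G =
  [2, 0, 2/3]
  [0, 2/3, 0]
  [2/3, 0, 2/5],
b = (42/5, -32/15, 122/35).
Solving gives a_0 = 102/35, a_1 = -16/5, a_2 = 27/7, so
  g(x) = 27*x^2/7 - 16*x/5 + 102/35.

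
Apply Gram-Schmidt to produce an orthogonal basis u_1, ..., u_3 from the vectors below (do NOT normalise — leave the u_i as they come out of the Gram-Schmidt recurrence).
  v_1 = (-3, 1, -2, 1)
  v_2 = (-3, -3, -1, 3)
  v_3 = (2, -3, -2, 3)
Orthogonal basis:
  u_1 = (-3, 1, -2, 1)
  u_2 = (-4/5, -56/15, 7/15, 34/15)
  u_3 = (664/299, 9/299, -786/299, 411/299)

Apply the Gram-Schmidt recurrence
  u_1 = v_1
  u_i = v_i − Σ_{j<i} ((v_i · u_j) / (u_j · u_j)) · u_j.

Step by step this gives:
  u_1 = (-3, 1, -2, 1)
  u_2 = (-4/5, -56/15, 7/15, 34/15)
  u_3 = (664/299, 9/299, -786/299, 411/299)

Orthogonality check:
  u_2 · u_1 = 0 (should be 0)
  u_3 · u_1 = 0 (should be 0)
  u_3 · u_2 = 0 (should be 0)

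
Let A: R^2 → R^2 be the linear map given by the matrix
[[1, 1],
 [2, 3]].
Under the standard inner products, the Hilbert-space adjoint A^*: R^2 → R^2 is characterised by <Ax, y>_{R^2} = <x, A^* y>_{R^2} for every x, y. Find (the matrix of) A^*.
A^* = A^T =
[[1, 2],
 [1, 3]]

For real matrices with standard dot products, the defining identity <Ax, y> = <x, A^* y> gives (Ax)^T y = x^T (A^*) y, i.e. x^T A^T y = x^T (A^*) y. Since this holds for all x, y, we must have A^* = A^T. Therefore
A^* =
[[1, 2],
 [1, 3]].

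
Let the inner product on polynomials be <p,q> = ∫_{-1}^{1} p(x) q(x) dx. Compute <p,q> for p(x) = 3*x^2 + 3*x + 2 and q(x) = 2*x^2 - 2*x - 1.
<p,q> = -74/15

Expand the product: p(x)·q(x) = 6*x^4 - 5*x^2 - 7*x - 2.
∫_{-1}^{1} of each monomial x^k gives [2/(k+1) if k even, 0 if k odd]. Integrating term-by-term (or equivalently evaluating the antiderivative F(x) = 6*x^5/5 - 5*x^3/3 - 7*x^2/2 - 2*x at the endpoints):
  F(1) − F(−1) = -179/30 − (-31/30) = -74/15.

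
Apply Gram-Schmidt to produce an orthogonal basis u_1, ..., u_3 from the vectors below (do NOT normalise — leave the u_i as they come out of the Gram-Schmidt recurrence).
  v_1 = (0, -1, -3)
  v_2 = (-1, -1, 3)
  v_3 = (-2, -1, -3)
Orthogonal basis:
  u_1 = (0, -1, -3)
  u_2 = (-1, -9/5, 3/5)
  u_3 = (-36/23, 18/23, -6/23)

Apply the Gram-Schmidt recurrence
  u_1 = v_1
  u_i = v_i − Σ_{j<i} ((v_i · u_j) / (u_j · u_j)) · u_j.

Step by step this gives:
  u_1 = (0, -1, -3)
  u_2 = (-1, -9/5, 3/5)
  u_3 = (-36/23, 18/23, -6/23)

Orthogonality check:
  u_2 · u_1 = 0 (should be 0)
  u_3 · u_1 = 0 (should be 0)
  u_3 · u_2 = 0 (should be 0)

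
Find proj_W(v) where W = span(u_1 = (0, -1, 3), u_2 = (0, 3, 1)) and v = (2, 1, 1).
proj_W(v) = (0, 1, 1)

Set up U = [u_1 | ... | u_2] ∈ R^(3×2). The projector onto W = col(U) is P = U (U^T U)^(-1) U^T.
Compute U^T U =
  [10, 0]
  [0, 10],
and U^T v = (2, 4).
Solve U^T U · c = U^T v for the coefficients: c = (1/5, 2/5). The projection is proj_W(v) = U c.
Check: (v - proj_W(v)) · u_1 = 0  (should be 0).
Check: (v - proj_W(v)) · u_2 = 0  (should be 0).
Result: proj_W(v) = (0, 1, 1).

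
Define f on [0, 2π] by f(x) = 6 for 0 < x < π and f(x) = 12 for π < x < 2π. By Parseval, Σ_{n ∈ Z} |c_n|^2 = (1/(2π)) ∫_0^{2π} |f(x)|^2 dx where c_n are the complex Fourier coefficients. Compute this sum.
Σ |c_n|^2 = 90

Parseval equates the L^2 energy of f (normalised by 1/(2π)) with the ℓ^2 sum of its Fourier coefficients: (1/(2π)) ∫_0^{2π} |f|^2 = Σ |c_n|^2.
Compute the left side: (1/(2π)) [∫_0^π 6^2 dx + ∫_π^{2π} 12^2 dx] = (1/(2π)) · (36π + 144π) = (36 + 144)/2 = 90.
So Σ_{n ∈ Z} |c_n|^2 = 90.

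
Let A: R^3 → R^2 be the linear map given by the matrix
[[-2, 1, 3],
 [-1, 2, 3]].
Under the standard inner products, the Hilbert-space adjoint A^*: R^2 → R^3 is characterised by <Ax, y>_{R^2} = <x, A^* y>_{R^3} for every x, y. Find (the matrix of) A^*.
A^* = A^T =
[[-2, -1],
 [1, 2],
 [3, 3]]

For real matrices with standard dot products, the defining identity <Ax, y> = <x, A^* y> gives (Ax)^T y = x^T (A^*) y, i.e. x^T A^T y = x^T (A^*) y. Since this holds for all x, y, we must have A^* = A^T. Therefore
A^* =
[[-2, -1],
 [1, 2],
 [3, 3]].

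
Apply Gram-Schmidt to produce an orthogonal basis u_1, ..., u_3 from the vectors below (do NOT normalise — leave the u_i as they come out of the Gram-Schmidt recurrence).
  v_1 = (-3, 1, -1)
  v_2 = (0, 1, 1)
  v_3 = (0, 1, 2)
Orthogonal basis:
  u_1 = (-3, 1, -1)
  u_2 = (0, 1, 1)
  u_3 = (-3/11, -9/22, 9/22)

Apply the Gram-Schmidt recurrence
  u_1 = v_1
  u_i = v_i − Σ_{j<i} ((v_i · u_j) / (u_j · u_j)) · u_j.

Step by step this gives:
  u_1 = (-3, 1, -1)
  u_2 = (0, 1, 1)
  u_3 = (-3/11, -9/22, 9/22)

Orthogonality check:
  u_2 · u_1 = 0 (should be 0)
  u_3 · u_1 = 0 (should be 0)
  u_3 · u_2 = 0 (should be 0)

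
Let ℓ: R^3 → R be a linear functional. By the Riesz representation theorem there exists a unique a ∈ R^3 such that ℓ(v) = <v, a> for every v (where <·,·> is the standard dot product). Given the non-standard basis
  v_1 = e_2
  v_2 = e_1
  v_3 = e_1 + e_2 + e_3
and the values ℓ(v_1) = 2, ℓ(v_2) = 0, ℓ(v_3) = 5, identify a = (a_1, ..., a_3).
a = (0, 2, 3)

Write a = (a_1, ..., a_3) in the standard basis. For each basis vector v_i, ℓ(v_i) = <v_i, a> is a linear equation in the a_j's. Collect the n equations into a matrix system V a = ℓ, where row i of V is v_i (expressed in the standard basis). Since V is invertible (lower-triangular with 1s on the diagonal, up to permutation), solve by back-substitution:
  V =
[[0, 1, 0],
 [1, 0, 0],
 [1, 1, 1]]
  V a = (2, 0, 5)
Solving gives a = (0, 2, 3).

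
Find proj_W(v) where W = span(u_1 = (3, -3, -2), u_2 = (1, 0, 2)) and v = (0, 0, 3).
proj_W(v) = (54/109, 72/109, 300/109)

Set up U = [u_1 | ... | u_2] ∈ R^(3×2). The projector onto W = col(U) is P = U (U^T U)^(-1) U^T.
Compute U^T U =
  [22, -1]
  [-1, 5],
and U^T v = (-6, 6).
Solve U^T U · c = U^T v for the coefficients: c = (-24/109, 126/109). The projection is proj_W(v) = U c.
Check: (v - proj_W(v)) · u_1 = 0  (should be 0).
Check: (v - proj_W(v)) · u_2 = 0  (should be 0).
Result: proj_W(v) = (54/109, 72/109, 300/109).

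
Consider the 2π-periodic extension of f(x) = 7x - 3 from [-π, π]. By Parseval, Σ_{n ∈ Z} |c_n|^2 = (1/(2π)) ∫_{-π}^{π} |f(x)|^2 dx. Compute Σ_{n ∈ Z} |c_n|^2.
Σ |c_n|^2 = 49π^2/3 + 9

Expand and integrate term by term over [-π, π]:
  ∫ (7x)^2 dx = 49·(2π^3/3); ∫ 2·7·(-3)·x dx = 0 (odd integrand); ∫ (-3)^2 dx = 9·2π.
So (1/(2π)) ∫_{-π}^{π} (7x - 3)^2 dx = 49π^2/3 + 9 = 49π^2/3 + 9.
Parseval ⇒ Σ |c_n|^2 = 49π^2/3 + 9.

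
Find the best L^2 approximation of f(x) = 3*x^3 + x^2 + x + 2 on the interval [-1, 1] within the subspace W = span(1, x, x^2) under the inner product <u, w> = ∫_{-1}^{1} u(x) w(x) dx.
g(x) = x^2 + 14*x/5 + 2

The best approximation g ∈ W is the orthogonal projection of f onto W. Writing g = a_0 + a_1 x + a_2 x^2, the coefficients solve the normal equations G · a = b where
  G_{ij} = <φ_i, φ_j> and b_i = <f, φ_i>, with φ_0 = 1, φ_1 = x, φ_2 = x^2.
G =
  [2, 0, 2/3]
  [0, 2/3, 0]
  [2/3, 0, 2/5],
b = (14/3, 28/15, 26/15).
Solving gives a_0 = 2, a_1 = 14/5, a_2 = 1, so
  g(x) = x^2 + 14*x/5 + 2.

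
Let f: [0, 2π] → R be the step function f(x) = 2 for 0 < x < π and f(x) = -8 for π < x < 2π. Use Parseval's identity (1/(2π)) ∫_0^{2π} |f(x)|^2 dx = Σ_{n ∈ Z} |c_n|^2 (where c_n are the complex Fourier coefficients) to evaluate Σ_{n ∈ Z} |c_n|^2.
Σ |c_n|^2 = 34

Parseval equates the L^2 energy of f (normalised by 1/(2π)) with the ℓ^2 sum of its Fourier coefficients: (1/(2π)) ∫_0^{2π} |f|^2 = Σ |c_n|^2.
Compute the left side: (1/(2π)) [∫_0^π 2^2 dx + ∫_π^{2π} (-8)^2 dx] = (1/(2π)) · (4π + 64π) = (4 + 64)/2 = 34.
So Σ_{n ∈ Z} |c_n|^2 = 34.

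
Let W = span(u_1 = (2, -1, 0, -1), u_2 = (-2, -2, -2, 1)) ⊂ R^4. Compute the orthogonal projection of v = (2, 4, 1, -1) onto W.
proj_W(v) = (110/69, 206/69, 58/23, -55/69)

Set up U = [u_1 | ... | u_2] ∈ R^(4×2). The projector onto W = col(U) is P = U (U^T U)^(-1) U^T.
Compute U^T U =
  [6, -3]
  [-3, 13],
and U^T v = (1, -15).
Solve U^T U · c = U^T v for the coefficients: c = (-32/69, -29/23). The projection is proj_W(v) = U c.
Check: (v - proj_W(v)) · u_1 = 0  (should be 0).
Check: (v - proj_W(v)) · u_2 = 0  (should be 0).
Result: proj_W(v) = (110/69, 206/69, 58/23, -55/69).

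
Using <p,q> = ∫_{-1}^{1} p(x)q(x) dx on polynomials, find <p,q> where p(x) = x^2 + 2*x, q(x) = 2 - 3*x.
<p,q> = -8/3

Expand the product: p(x)·q(x) = -3*x^3 - 4*x^2 + 4*x.
∫_{-1}^{1} of each monomial x^k gives [2/(k+1) if k even, 0 if k odd]. Integrating term-by-term (or equivalently evaluating the antiderivative F(x) = -3*x^4/4 - 4*x^3/3 + 2*x^2 at the endpoints):
  F(1) − F(−1) = -1/12 − (31/12) = -8/3.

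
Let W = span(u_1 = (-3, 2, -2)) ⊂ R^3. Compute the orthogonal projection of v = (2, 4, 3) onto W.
proj_W(v) = (12/17, -8/17, 8/17)

Set up U = [u_1 | ... | u_1] ∈ R^(3×1). The projector onto W = col(U) is P = U (U^T U)^(-1) U^T.
Compute U^T U =
  [17],
and U^T v = (-4).
Solve U^T U · c = U^T v for the coefficients: c = (-4/17). The projection is proj_W(v) = U c.
Check: (v - proj_W(v)) · u_1 = 0  (should be 0).
Result: proj_W(v) = (12/17, -8/17, 8/17).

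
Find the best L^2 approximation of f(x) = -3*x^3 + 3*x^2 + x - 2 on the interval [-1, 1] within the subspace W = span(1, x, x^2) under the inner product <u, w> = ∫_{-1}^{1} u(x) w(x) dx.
g(x) = 3*x^2 - 4*x/5 - 2

The best approximation g ∈ W is the orthogonal projection of f onto W. Writing g = a_0 + a_1 x + a_2 x^2, the coefficients solve the normal equations G · a = b where
  G_{ij} = <φ_i, φ_j> and b_i = <f, φ_i>, with φ_0 = 1, φ_1 = x, φ_2 = x^2.
G =
  [2, 0, 2/3]
  [0, 2/3, 0]
  [2/3, 0, 2/5],
b = (-2, -8/15, -2/15).
Solving gives a_0 = -2, a_1 = -4/5, a_2 = 3, so
  g(x) = 3*x^2 - 4*x/5 - 2.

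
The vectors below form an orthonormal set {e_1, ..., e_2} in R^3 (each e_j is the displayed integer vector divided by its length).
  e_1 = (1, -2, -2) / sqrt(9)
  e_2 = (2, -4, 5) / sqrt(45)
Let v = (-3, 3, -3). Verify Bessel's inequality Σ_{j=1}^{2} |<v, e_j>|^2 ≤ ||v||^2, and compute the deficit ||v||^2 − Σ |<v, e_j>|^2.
Σ |<v, e_j>|^2 = 126/5; ||v||^2 = 27; deficit = 9/5

Write each e_j = u_j / sqrt(<u_j, u_j>) where u_j is the displayed integer vector. Then <v, e_j> = <v, u_j> / sqrt(<u_j, u_j>), so |<v, e_j>|^2 = <v, u_j>^2 / <u_j, u_j>.
Coefficients: <v, e_1> = -3/sqrt(9), <v, e_2> = -33/sqrt(45).
Square and sum: Σ |<v, e_j>|^2 = 126/5.
Compute ||v||^2 = v·v = 27.
Deficit = 27 − 126/5 = 9/5 ≥ 0, confirming Bessel's inequality. (The deficit equals ||v − Σ <v,e_j> e_j||^2, the squared distance from v to span{e_j}.)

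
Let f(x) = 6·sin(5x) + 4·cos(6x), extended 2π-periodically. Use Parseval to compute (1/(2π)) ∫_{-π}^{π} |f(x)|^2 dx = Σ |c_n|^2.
Σ |c_n|^2 = 26

Expand |f|^2 and use orthogonality of {sin(nx), cos(mx)} on [-π, π]:
  ∫_{-π}^{π} sin(nx)^2 dx = π, ∫ cos(mx)^2 dx = π, and cross terms integrate to 0.
So ∫_{-π}^{π} f(x)^2 dx = 6^2 · π + 4^2 · π = (36 + 16)π.
Divide by 2π: (36 + 16)/2 = 26.
By Parseval, this equals Σ |c_n|^2.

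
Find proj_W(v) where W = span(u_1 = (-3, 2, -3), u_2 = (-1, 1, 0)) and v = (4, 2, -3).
proj_W(v) = (13/19, -25/19, -36/19)

Set up U = [u_1 | ... | u_2] ∈ R^(3×2). The projector onto W = col(U) is P = U (U^T U)^(-1) U^T.
Compute U^T U =
  [22, 5]
  [5, 2],
and U^T v = (1, -2).
Solve U^T U · c = U^T v for the coefficients: c = (12/19, -49/19). The projection is proj_W(v) = U c.
Check: (v - proj_W(v)) · u_1 = 0  (should be 0).
Check: (v - proj_W(v)) · u_2 = 0  (should be 0).
Result: proj_W(v) = (13/19, -25/19, -36/19).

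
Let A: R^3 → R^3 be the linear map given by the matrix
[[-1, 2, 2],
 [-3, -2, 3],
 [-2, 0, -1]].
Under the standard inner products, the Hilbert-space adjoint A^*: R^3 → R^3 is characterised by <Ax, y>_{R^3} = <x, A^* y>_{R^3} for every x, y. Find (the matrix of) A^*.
A^* = A^T =
[[-1, -3, -2],
 [2, -2, 0],
 [2, 3, -1]]

For real matrices with standard dot products, the defining identity <Ax, y> = <x, A^* y> gives (Ax)^T y = x^T (A^*) y, i.e. x^T A^T y = x^T (A^*) y. Since this holds for all x, y, we must have A^* = A^T. Therefore
A^* =
[[-1, -3, -2],
 [2, -2, 0],
 [2, 3, -1]].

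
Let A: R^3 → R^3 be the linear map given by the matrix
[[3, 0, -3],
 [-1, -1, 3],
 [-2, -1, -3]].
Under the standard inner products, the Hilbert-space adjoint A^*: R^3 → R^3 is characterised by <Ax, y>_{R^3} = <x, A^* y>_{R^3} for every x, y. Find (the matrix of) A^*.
A^* = A^T =
[[3, -1, -2],
 [0, -1, -1],
 [-3, 3, -3]]

For real matrices with standard dot products, the defining identity <Ax, y> = <x, A^* y> gives (Ax)^T y = x^T (A^*) y, i.e. x^T A^T y = x^T (A^*) y. Since this holds for all x, y, we must have A^* = A^T. Therefore
A^* =
[[3, -1, -2],
 [0, -1, -1],
 [-3, 3, -3]].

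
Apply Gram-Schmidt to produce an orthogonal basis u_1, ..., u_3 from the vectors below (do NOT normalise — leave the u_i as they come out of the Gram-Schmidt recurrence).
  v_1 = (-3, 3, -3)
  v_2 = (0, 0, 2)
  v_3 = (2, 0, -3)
Orthogonal basis:
  u_1 = (-3, 3, -3)
  u_2 = (-2/3, 2/3, 4/3)
  u_3 = (1, 1, 0)

Apply the Gram-Schmidt recurrence
  u_1 = v_1
  u_i = v_i − Σ_{j<i} ((v_i · u_j) / (u_j · u_j)) · u_j.

Step by step this gives:
  u_1 = (-3, 3, -3)
  u_2 = (-2/3, 2/3, 4/3)
  u_3 = (1, 1, 0)

Orthogonality check:
  u_2 · u_1 = 0 (should be 0)
  u_3 · u_1 = 0 (should be 0)
  u_3 · u_2 = 0 (should be 0)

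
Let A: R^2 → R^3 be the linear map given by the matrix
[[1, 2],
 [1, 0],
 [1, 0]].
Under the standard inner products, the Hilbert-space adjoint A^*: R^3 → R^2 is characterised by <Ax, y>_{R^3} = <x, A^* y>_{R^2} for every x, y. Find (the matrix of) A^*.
A^* = A^T =
[[1, 1, 1],
 [2, 0, 0]]

For real matrices with standard dot products, the defining identity <Ax, y> = <x, A^* y> gives (Ax)^T y = x^T (A^*) y, i.e. x^T A^T y = x^T (A^*) y. Since this holds for all x, y, we must have A^* = A^T. Therefore
A^* =
[[1, 1, 1],
 [2, 0, 0]].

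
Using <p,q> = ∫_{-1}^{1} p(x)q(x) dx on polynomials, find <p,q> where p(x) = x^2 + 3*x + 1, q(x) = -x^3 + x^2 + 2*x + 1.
<p,q> = 98/15

Expand the product: p(x)·q(x) = -x^5 - 2*x^4 + 4*x^3 + 8*x^2 + 5*x + 1.
∫_{-1}^{1} of each monomial x^k gives [2/(k+1) if k even, 0 if k odd]. Integrating term-by-term (or equivalently evaluating the antiderivative F(x) = -x^6/6 - 2*x^5/5 + x^4 + 8*x^3/3 + 5*x^2/2 + x at the endpoints):
  F(1) − F(−1) = 33/5 − (1/15) = 98/15.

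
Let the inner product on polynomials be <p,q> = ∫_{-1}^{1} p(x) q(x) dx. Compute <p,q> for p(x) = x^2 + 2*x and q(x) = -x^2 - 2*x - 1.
<p,q> = -56/15

Expand the product: p(x)·q(x) = -x^4 - 4*x^3 - 5*x^2 - 2*x.
∫_{-1}^{1} of each monomial x^k gives [2/(k+1) if k even, 0 if k odd]. Integrating term-by-term (or equivalently evaluating the antiderivative F(x) = -x^5/5 - x^4 - 5*x^3/3 - x^2 at the endpoints):
  F(1) − F(−1) = -58/15 − (-2/15) = -56/15.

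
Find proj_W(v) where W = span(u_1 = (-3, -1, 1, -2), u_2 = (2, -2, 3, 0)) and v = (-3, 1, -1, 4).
proj_W(v) = (-124/127, 180/127, -263/127, 28/127)

Set up U = [u_1 | ... | u_2] ∈ R^(4×2). The projector onto W = col(U) is P = U (U^T U)^(-1) U^T.
Compute U^T U =
  [15, -1]
  [-1, 17],
and U^T v = (-1, -11).
Solve U^T U · c = U^T v for the coefficients: c = (-14/127, -83/127). The projection is proj_W(v) = U c.
Check: (v - proj_W(v)) · u_1 = 0  (should be 0).
Check: (v - proj_W(v)) · u_2 = 0  (should be 0).
Result: proj_W(v) = (-124/127, 180/127, -263/127, 28/127).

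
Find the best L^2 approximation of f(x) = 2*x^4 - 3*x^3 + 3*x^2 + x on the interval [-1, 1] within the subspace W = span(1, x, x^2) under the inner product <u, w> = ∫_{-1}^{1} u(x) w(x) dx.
g(x) = 33*x^2/7 - 4*x/5 - 6/35

The best approximation g ∈ W is the orthogonal projection of f onto W. Writing g = a_0 + a_1 x + a_2 x^2, the coefficients solve the normal equations G · a = b where
  G_{ij} = <φ_i, φ_j> and b_i = <f, φ_i>, with φ_0 = 1, φ_1 = x, φ_2 = x^2.
G =
  [2, 0, 2/3]
  [0, 2/3, 0]
  [2/3, 0, 2/5],
b = (14/5, -8/15, 62/35).
Solving gives a_0 = -6/35, a_1 = -4/5, a_2 = 33/7, so
  g(x) = 33*x^2/7 - 4*x/5 - 6/35.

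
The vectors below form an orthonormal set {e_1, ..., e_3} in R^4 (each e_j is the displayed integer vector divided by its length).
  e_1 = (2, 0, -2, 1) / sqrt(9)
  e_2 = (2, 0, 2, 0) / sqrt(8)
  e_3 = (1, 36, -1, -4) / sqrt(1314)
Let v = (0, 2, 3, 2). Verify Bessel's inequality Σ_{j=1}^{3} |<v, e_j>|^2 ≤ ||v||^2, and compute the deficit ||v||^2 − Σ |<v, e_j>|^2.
Σ |<v, e_j>|^2 = 665/73; ||v||^2 = 17; deficit = 576/73

Write each e_j = u_j / sqrt(<u_j, u_j>) where u_j is the displayed integer vector. Then <v, e_j> = <v, u_j> / sqrt(<u_j, u_j>), so |<v, e_j>|^2 = <v, u_j>^2 / <u_j, u_j>.
Coefficients: <v, e_1> = -4/sqrt(9), <v, e_2> = 6/sqrt(8), <v, e_3> = 61/sqrt(1314).
Square and sum: Σ |<v, e_j>|^2 = 665/73.
Compute ||v||^2 = v·v = 17.
Deficit = 17 − 665/73 = 576/73 ≥ 0, confirming Bessel's inequality. (The deficit equals ||v − Σ <v,e_j> e_j||^2, the squared distance from v to span{e_j}.)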